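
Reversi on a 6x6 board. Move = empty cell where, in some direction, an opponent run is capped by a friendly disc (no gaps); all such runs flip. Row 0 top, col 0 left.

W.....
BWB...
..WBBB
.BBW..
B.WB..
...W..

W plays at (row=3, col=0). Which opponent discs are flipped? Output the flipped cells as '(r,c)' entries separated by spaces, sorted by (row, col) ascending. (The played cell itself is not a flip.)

Answer: (3,1) (3,2)

Derivation:
Dir NW: edge -> no flip
Dir N: first cell '.' (not opp) -> no flip
Dir NE: first cell '.' (not opp) -> no flip
Dir W: edge -> no flip
Dir E: opp run (3,1) (3,2) capped by W -> flip
Dir SW: edge -> no flip
Dir S: opp run (4,0), next='.' -> no flip
Dir SE: first cell '.' (not opp) -> no flip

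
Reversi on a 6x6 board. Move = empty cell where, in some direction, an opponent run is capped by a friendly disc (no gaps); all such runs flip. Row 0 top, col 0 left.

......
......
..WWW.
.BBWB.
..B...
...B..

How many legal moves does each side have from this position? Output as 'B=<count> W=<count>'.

Answer: B=4 W=8

Derivation:
-- B to move --
(1,1): no bracket -> illegal
(1,2): flips 2 -> legal
(1,3): flips 1 -> legal
(1,4): flips 2 -> legal
(1,5): flips 2 -> legal
(2,1): no bracket -> illegal
(2,5): no bracket -> illegal
(3,5): no bracket -> illegal
(4,3): no bracket -> illegal
(4,4): no bracket -> illegal
B mobility = 4
-- W to move --
(2,0): no bracket -> illegal
(2,1): no bracket -> illegal
(2,5): no bracket -> illegal
(3,0): flips 2 -> legal
(3,5): flips 1 -> legal
(4,0): flips 1 -> legal
(4,1): flips 1 -> legal
(4,3): no bracket -> illegal
(4,4): flips 1 -> legal
(4,5): flips 1 -> legal
(5,1): flips 1 -> legal
(5,2): flips 2 -> legal
(5,4): no bracket -> illegal
W mobility = 8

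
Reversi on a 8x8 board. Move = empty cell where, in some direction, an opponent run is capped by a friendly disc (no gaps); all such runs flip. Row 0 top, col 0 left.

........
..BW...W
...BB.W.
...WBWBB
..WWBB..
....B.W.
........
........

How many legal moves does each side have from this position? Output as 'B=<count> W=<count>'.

Answer: B=14 W=8

Derivation:
-- B to move --
(0,2): flips 1 -> legal
(0,3): flips 1 -> legal
(0,4): no bracket -> illegal
(0,6): no bracket -> illegal
(0,7): no bracket -> illegal
(1,4): flips 1 -> legal
(1,5): flips 1 -> legal
(1,6): flips 1 -> legal
(2,2): flips 1 -> legal
(2,5): flips 1 -> legal
(2,7): no bracket -> illegal
(3,1): no bracket -> illegal
(3,2): flips 2 -> legal
(4,1): flips 2 -> legal
(4,6): flips 1 -> legal
(4,7): no bracket -> illegal
(5,1): flips 2 -> legal
(5,2): flips 1 -> legal
(5,3): flips 2 -> legal
(5,5): no bracket -> illegal
(5,7): no bracket -> illegal
(6,5): no bracket -> illegal
(6,6): no bracket -> illegal
(6,7): flips 1 -> legal
B mobility = 14
-- W to move --
(0,1): flips 4 -> legal
(0,2): no bracket -> illegal
(0,3): no bracket -> illegal
(1,1): flips 1 -> legal
(1,4): no bracket -> illegal
(1,5): flips 1 -> legal
(2,1): no bracket -> illegal
(2,2): no bracket -> illegal
(2,5): flips 1 -> legal
(2,7): no bracket -> illegal
(3,2): no bracket -> illegal
(4,6): flips 3 -> legal
(4,7): no bracket -> illegal
(5,3): flips 1 -> legal
(5,5): flips 2 -> legal
(6,3): no bracket -> illegal
(6,4): no bracket -> illegal
(6,5): flips 1 -> legal
W mobility = 8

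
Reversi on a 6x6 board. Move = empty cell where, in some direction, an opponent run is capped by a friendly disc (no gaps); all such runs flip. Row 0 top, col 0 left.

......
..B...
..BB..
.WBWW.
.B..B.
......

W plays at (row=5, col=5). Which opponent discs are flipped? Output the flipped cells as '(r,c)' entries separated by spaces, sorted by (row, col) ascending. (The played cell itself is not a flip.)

Answer: (4,4)

Derivation:
Dir NW: opp run (4,4) capped by W -> flip
Dir N: first cell '.' (not opp) -> no flip
Dir NE: edge -> no flip
Dir W: first cell '.' (not opp) -> no flip
Dir E: edge -> no flip
Dir SW: edge -> no flip
Dir S: edge -> no flip
Dir SE: edge -> no flip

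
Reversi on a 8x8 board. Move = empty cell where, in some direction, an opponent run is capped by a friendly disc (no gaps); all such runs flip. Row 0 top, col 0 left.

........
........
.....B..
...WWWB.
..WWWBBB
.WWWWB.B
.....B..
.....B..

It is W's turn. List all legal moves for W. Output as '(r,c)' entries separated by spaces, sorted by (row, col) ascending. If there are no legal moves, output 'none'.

(1,4): no bracket -> illegal
(1,5): flips 1 -> legal
(1,6): flips 1 -> legal
(2,4): no bracket -> illegal
(2,6): no bracket -> illegal
(2,7): flips 2 -> legal
(3,7): flips 1 -> legal
(5,6): flips 2 -> legal
(6,4): no bracket -> illegal
(6,6): flips 1 -> legal
(6,7): no bracket -> illegal
(7,4): no bracket -> illegal
(7,6): flips 1 -> legal

Answer: (1,5) (1,6) (2,7) (3,7) (5,6) (6,6) (7,6)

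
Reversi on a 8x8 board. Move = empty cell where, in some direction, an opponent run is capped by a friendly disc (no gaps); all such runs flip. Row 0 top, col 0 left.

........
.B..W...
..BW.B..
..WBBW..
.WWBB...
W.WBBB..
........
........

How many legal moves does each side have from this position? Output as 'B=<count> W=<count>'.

Answer: B=13 W=12

Derivation:
-- B to move --
(0,3): flips 1 -> legal
(0,4): no bracket -> illegal
(0,5): no bracket -> illegal
(1,2): flips 1 -> legal
(1,3): flips 1 -> legal
(1,5): no bracket -> illegal
(2,1): flips 1 -> legal
(2,4): flips 1 -> legal
(2,6): flips 1 -> legal
(3,0): no bracket -> illegal
(3,1): flips 2 -> legal
(3,6): flips 1 -> legal
(4,0): flips 2 -> legal
(4,5): flips 1 -> legal
(4,6): no bracket -> illegal
(5,1): flips 2 -> legal
(6,0): no bracket -> illegal
(6,1): flips 1 -> legal
(6,2): flips 3 -> legal
(6,3): no bracket -> illegal
B mobility = 13
-- W to move --
(0,0): no bracket -> illegal
(0,1): no bracket -> illegal
(0,2): no bracket -> illegal
(1,0): no bracket -> illegal
(1,2): flips 1 -> legal
(1,3): no bracket -> illegal
(1,5): flips 1 -> legal
(1,6): flips 3 -> legal
(2,0): no bracket -> illegal
(2,1): flips 1 -> legal
(2,4): flips 1 -> legal
(2,6): no bracket -> illegal
(3,1): no bracket -> illegal
(3,6): flips 1 -> legal
(4,5): flips 3 -> legal
(4,6): no bracket -> illegal
(5,6): flips 3 -> legal
(6,2): flips 2 -> legal
(6,3): flips 3 -> legal
(6,4): flips 1 -> legal
(6,5): flips 2 -> legal
(6,6): no bracket -> illegal
W mobility = 12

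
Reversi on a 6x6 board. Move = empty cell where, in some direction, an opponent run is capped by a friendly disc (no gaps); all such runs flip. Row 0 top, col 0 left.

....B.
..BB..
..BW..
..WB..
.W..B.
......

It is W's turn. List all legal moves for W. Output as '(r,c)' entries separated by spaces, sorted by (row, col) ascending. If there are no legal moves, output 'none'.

(0,1): flips 1 -> legal
(0,2): flips 2 -> legal
(0,3): flips 1 -> legal
(0,5): no bracket -> illegal
(1,1): no bracket -> illegal
(1,4): no bracket -> illegal
(1,5): no bracket -> illegal
(2,1): flips 1 -> legal
(2,4): no bracket -> illegal
(3,1): no bracket -> illegal
(3,4): flips 1 -> legal
(3,5): no bracket -> illegal
(4,2): no bracket -> illegal
(4,3): flips 1 -> legal
(4,5): no bracket -> illegal
(5,3): no bracket -> illegal
(5,4): no bracket -> illegal
(5,5): no bracket -> illegal

Answer: (0,1) (0,2) (0,3) (2,1) (3,4) (4,3)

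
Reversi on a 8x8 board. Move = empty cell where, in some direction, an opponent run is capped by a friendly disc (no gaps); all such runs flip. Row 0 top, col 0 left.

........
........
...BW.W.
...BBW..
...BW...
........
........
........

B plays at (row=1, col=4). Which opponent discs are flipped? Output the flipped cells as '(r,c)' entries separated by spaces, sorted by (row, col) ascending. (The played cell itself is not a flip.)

Dir NW: first cell '.' (not opp) -> no flip
Dir N: first cell '.' (not opp) -> no flip
Dir NE: first cell '.' (not opp) -> no flip
Dir W: first cell '.' (not opp) -> no flip
Dir E: first cell '.' (not opp) -> no flip
Dir SW: first cell 'B' (not opp) -> no flip
Dir S: opp run (2,4) capped by B -> flip
Dir SE: first cell '.' (not opp) -> no flip

Answer: (2,4)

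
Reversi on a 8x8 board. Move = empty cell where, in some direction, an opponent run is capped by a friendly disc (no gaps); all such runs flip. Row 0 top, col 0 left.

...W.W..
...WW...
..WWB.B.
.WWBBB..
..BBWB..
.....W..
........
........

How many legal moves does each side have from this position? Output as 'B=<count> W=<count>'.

-- B to move --
(0,2): flips 1 -> legal
(0,4): flips 1 -> legal
(0,6): no bracket -> illegal
(1,1): flips 1 -> legal
(1,2): flips 3 -> legal
(1,5): no bracket -> illegal
(1,6): no bracket -> illegal
(2,0): flips 1 -> legal
(2,1): flips 3 -> legal
(2,5): no bracket -> illegal
(3,0): flips 2 -> legal
(4,0): no bracket -> illegal
(4,1): no bracket -> illegal
(4,6): no bracket -> illegal
(5,3): flips 1 -> legal
(5,4): flips 1 -> legal
(5,6): no bracket -> illegal
(6,4): no bracket -> illegal
(6,5): flips 1 -> legal
(6,6): flips 2 -> legal
B mobility = 11
-- W to move --
(1,5): no bracket -> illegal
(1,6): no bracket -> illegal
(1,7): flips 2 -> legal
(2,5): flips 3 -> legal
(2,7): no bracket -> illegal
(3,6): flips 3 -> legal
(3,7): no bracket -> illegal
(4,1): flips 2 -> legal
(4,6): flips 3 -> legal
(5,1): no bracket -> illegal
(5,2): flips 1 -> legal
(5,3): flips 3 -> legal
(5,4): flips 1 -> legal
(5,6): flips 2 -> legal
W mobility = 9

Answer: B=11 W=9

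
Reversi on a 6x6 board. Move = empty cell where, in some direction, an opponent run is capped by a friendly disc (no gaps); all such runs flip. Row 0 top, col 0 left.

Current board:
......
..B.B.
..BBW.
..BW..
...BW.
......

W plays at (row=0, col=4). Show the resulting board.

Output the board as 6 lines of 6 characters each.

Answer: ....W.
..B.W.
..BBW.
..BW..
...BW.
......

Derivation:
Place W at (0,4); scan 8 dirs for brackets.
Dir NW: edge -> no flip
Dir N: edge -> no flip
Dir NE: edge -> no flip
Dir W: first cell '.' (not opp) -> no flip
Dir E: first cell '.' (not opp) -> no flip
Dir SW: first cell '.' (not opp) -> no flip
Dir S: opp run (1,4) capped by W -> flip
Dir SE: first cell '.' (not opp) -> no flip
All flips: (1,4)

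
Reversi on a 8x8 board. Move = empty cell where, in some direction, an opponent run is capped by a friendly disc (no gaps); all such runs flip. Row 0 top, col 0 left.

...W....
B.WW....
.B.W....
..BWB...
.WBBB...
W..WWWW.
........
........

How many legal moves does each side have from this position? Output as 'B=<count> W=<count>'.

Answer: B=10 W=6

Derivation:
-- B to move --
(0,1): flips 2 -> legal
(0,2): no bracket -> illegal
(0,4): no bracket -> illegal
(1,1): no bracket -> illegal
(1,4): flips 1 -> legal
(2,2): flips 1 -> legal
(2,4): flips 1 -> legal
(3,0): no bracket -> illegal
(3,1): no bracket -> illegal
(4,0): flips 1 -> legal
(4,5): no bracket -> illegal
(4,6): no bracket -> illegal
(4,7): no bracket -> illegal
(5,1): no bracket -> illegal
(5,2): no bracket -> illegal
(5,7): no bracket -> illegal
(6,0): no bracket -> illegal
(6,1): no bracket -> illegal
(6,2): flips 1 -> legal
(6,3): flips 1 -> legal
(6,4): flips 2 -> legal
(6,5): flips 1 -> legal
(6,6): flips 1 -> legal
(6,7): no bracket -> illegal
B mobility = 10
-- W to move --
(0,0): no bracket -> illegal
(0,1): no bracket -> illegal
(1,1): no bracket -> illegal
(2,0): no bracket -> illegal
(2,2): no bracket -> illegal
(2,4): flips 2 -> legal
(2,5): no bracket -> illegal
(3,0): flips 1 -> legal
(3,1): flips 2 -> legal
(3,5): flips 2 -> legal
(4,5): flips 4 -> legal
(5,1): flips 1 -> legal
(5,2): no bracket -> illegal
W mobility = 6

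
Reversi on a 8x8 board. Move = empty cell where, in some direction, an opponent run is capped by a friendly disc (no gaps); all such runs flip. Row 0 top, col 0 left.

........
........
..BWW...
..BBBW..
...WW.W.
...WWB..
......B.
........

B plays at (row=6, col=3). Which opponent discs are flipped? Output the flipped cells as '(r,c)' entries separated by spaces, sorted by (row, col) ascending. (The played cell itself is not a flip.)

Dir NW: first cell '.' (not opp) -> no flip
Dir N: opp run (5,3) (4,3) capped by B -> flip
Dir NE: opp run (5,4), next='.' -> no flip
Dir W: first cell '.' (not opp) -> no flip
Dir E: first cell '.' (not opp) -> no flip
Dir SW: first cell '.' (not opp) -> no flip
Dir S: first cell '.' (not opp) -> no flip
Dir SE: first cell '.' (not opp) -> no flip

Answer: (4,3) (5,3)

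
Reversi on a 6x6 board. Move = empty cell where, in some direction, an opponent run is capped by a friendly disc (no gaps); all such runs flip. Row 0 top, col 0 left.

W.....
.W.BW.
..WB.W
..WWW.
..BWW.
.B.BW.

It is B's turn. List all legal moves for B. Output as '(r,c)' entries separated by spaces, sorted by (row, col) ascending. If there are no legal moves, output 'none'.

(0,1): no bracket -> illegal
(0,2): no bracket -> illegal
(0,3): no bracket -> illegal
(0,4): no bracket -> illegal
(0,5): flips 1 -> legal
(1,0): no bracket -> illegal
(1,2): flips 2 -> legal
(1,5): flips 1 -> legal
(2,0): no bracket -> illegal
(2,1): flips 1 -> legal
(2,4): flips 1 -> legal
(3,1): flips 1 -> legal
(3,5): flips 1 -> legal
(4,1): flips 1 -> legal
(4,5): flips 3 -> legal
(5,2): no bracket -> illegal
(5,5): flips 1 -> legal

Answer: (0,5) (1,2) (1,5) (2,1) (2,4) (3,1) (3,5) (4,1) (4,5) (5,5)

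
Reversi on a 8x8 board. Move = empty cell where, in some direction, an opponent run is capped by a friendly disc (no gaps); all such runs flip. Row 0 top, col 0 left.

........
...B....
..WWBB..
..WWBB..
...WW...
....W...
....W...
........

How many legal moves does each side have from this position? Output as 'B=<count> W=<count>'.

-- B to move --
(1,1): no bracket -> illegal
(1,2): flips 1 -> legal
(1,4): no bracket -> illegal
(2,1): flips 2 -> legal
(3,1): flips 3 -> legal
(4,1): no bracket -> illegal
(4,2): flips 1 -> legal
(4,5): no bracket -> illegal
(5,2): flips 1 -> legal
(5,3): flips 4 -> legal
(5,5): no bracket -> illegal
(6,3): no bracket -> illegal
(6,5): no bracket -> illegal
(7,3): no bracket -> illegal
(7,4): flips 3 -> legal
(7,5): no bracket -> illegal
B mobility = 7
-- W to move --
(0,2): no bracket -> illegal
(0,3): flips 1 -> legal
(0,4): flips 1 -> legal
(1,2): no bracket -> illegal
(1,4): flips 2 -> legal
(1,5): flips 1 -> legal
(1,6): flips 2 -> legal
(2,6): flips 3 -> legal
(3,6): flips 2 -> legal
(4,5): flips 1 -> legal
(4,6): no bracket -> illegal
W mobility = 8

Answer: B=7 W=8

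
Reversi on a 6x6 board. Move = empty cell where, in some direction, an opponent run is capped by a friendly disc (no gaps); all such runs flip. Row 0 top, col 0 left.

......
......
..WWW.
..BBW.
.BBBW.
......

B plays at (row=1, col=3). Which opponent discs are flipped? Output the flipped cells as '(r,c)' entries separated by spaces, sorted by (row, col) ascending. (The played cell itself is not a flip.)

Dir NW: first cell '.' (not opp) -> no flip
Dir N: first cell '.' (not opp) -> no flip
Dir NE: first cell '.' (not opp) -> no flip
Dir W: first cell '.' (not opp) -> no flip
Dir E: first cell '.' (not opp) -> no flip
Dir SW: opp run (2,2), next='.' -> no flip
Dir S: opp run (2,3) capped by B -> flip
Dir SE: opp run (2,4), next='.' -> no flip

Answer: (2,3)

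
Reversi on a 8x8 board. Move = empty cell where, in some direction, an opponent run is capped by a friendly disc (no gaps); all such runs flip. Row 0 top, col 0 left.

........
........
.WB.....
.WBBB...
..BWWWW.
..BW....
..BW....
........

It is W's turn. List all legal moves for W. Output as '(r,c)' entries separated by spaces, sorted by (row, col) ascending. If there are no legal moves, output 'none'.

(1,1): flips 2 -> legal
(1,2): no bracket -> illegal
(1,3): flips 1 -> legal
(2,3): flips 3 -> legal
(2,4): flips 1 -> legal
(2,5): flips 1 -> legal
(3,5): flips 3 -> legal
(4,1): flips 2 -> legal
(5,1): flips 1 -> legal
(6,1): flips 2 -> legal
(7,1): flips 1 -> legal
(7,2): no bracket -> illegal
(7,3): no bracket -> illegal

Answer: (1,1) (1,3) (2,3) (2,4) (2,5) (3,5) (4,1) (5,1) (6,1) (7,1)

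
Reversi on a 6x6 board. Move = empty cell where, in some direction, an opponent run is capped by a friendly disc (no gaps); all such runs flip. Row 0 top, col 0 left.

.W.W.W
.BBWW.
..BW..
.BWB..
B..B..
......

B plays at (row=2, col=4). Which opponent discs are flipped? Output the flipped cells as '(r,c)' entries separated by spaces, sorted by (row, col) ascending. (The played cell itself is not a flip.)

Dir NW: opp run (1,3), next='.' -> no flip
Dir N: opp run (1,4), next='.' -> no flip
Dir NE: first cell '.' (not opp) -> no flip
Dir W: opp run (2,3) capped by B -> flip
Dir E: first cell '.' (not opp) -> no flip
Dir SW: first cell 'B' (not opp) -> no flip
Dir S: first cell '.' (not opp) -> no flip
Dir SE: first cell '.' (not opp) -> no flip

Answer: (2,3)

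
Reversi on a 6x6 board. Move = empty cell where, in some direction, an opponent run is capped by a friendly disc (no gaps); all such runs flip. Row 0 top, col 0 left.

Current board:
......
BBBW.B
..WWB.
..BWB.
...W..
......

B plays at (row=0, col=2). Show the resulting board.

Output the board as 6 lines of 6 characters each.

Place B at (0,2); scan 8 dirs for brackets.
Dir NW: edge -> no flip
Dir N: edge -> no flip
Dir NE: edge -> no flip
Dir W: first cell '.' (not opp) -> no flip
Dir E: first cell '.' (not opp) -> no flip
Dir SW: first cell 'B' (not opp) -> no flip
Dir S: first cell 'B' (not opp) -> no flip
Dir SE: opp run (1,3) capped by B -> flip
All flips: (1,3)

Answer: ..B...
BBBB.B
..WWB.
..BWB.
...W..
......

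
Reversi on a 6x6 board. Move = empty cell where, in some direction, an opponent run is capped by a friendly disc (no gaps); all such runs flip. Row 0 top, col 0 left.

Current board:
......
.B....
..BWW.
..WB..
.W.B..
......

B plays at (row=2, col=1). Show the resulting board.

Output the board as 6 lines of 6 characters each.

Place B at (2,1); scan 8 dirs for brackets.
Dir NW: first cell '.' (not opp) -> no flip
Dir N: first cell 'B' (not opp) -> no flip
Dir NE: first cell '.' (not opp) -> no flip
Dir W: first cell '.' (not opp) -> no flip
Dir E: first cell 'B' (not opp) -> no flip
Dir SW: first cell '.' (not opp) -> no flip
Dir S: first cell '.' (not opp) -> no flip
Dir SE: opp run (3,2) capped by B -> flip
All flips: (3,2)

Answer: ......
.B....
.BBWW.
..BB..
.W.B..
......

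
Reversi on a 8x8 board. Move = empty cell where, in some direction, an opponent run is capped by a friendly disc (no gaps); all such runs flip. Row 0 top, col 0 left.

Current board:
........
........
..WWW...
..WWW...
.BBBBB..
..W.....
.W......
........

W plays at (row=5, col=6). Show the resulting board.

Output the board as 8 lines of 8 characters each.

Place W at (5,6); scan 8 dirs for brackets.
Dir NW: opp run (4,5) capped by W -> flip
Dir N: first cell '.' (not opp) -> no flip
Dir NE: first cell '.' (not opp) -> no flip
Dir W: first cell '.' (not opp) -> no flip
Dir E: first cell '.' (not opp) -> no flip
Dir SW: first cell '.' (not opp) -> no flip
Dir S: first cell '.' (not opp) -> no flip
Dir SE: first cell '.' (not opp) -> no flip
All flips: (4,5)

Answer: ........
........
..WWW...
..WWW...
.BBBBW..
..W...W.
.W......
........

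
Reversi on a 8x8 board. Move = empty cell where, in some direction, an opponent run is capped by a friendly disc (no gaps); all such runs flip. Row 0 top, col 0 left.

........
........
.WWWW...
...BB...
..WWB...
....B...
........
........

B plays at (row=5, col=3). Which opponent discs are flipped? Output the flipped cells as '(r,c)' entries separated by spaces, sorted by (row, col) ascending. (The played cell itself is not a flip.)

Answer: (4,3)

Derivation:
Dir NW: opp run (4,2), next='.' -> no flip
Dir N: opp run (4,3) capped by B -> flip
Dir NE: first cell 'B' (not opp) -> no flip
Dir W: first cell '.' (not opp) -> no flip
Dir E: first cell 'B' (not opp) -> no flip
Dir SW: first cell '.' (not opp) -> no flip
Dir S: first cell '.' (not opp) -> no flip
Dir SE: first cell '.' (not opp) -> no flip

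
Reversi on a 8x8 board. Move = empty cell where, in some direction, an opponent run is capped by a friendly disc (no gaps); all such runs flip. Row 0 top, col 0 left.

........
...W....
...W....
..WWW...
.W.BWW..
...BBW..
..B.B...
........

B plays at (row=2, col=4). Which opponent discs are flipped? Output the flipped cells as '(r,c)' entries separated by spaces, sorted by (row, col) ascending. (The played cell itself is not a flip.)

Answer: (3,4) (4,4)

Derivation:
Dir NW: opp run (1,3), next='.' -> no flip
Dir N: first cell '.' (not opp) -> no flip
Dir NE: first cell '.' (not opp) -> no flip
Dir W: opp run (2,3), next='.' -> no flip
Dir E: first cell '.' (not opp) -> no flip
Dir SW: opp run (3,3), next='.' -> no flip
Dir S: opp run (3,4) (4,4) capped by B -> flip
Dir SE: first cell '.' (not opp) -> no flip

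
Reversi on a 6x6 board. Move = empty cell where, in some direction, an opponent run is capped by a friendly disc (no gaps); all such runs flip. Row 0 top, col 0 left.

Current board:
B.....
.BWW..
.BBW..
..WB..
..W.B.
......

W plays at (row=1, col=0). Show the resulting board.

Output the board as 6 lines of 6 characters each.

Place W at (1,0); scan 8 dirs for brackets.
Dir NW: edge -> no flip
Dir N: opp run (0,0), next=edge -> no flip
Dir NE: first cell '.' (not opp) -> no flip
Dir W: edge -> no flip
Dir E: opp run (1,1) capped by W -> flip
Dir SW: edge -> no flip
Dir S: first cell '.' (not opp) -> no flip
Dir SE: opp run (2,1) capped by W -> flip
All flips: (1,1) (2,1)

Answer: B.....
WWWW..
.WBW..
..WB..
..W.B.
......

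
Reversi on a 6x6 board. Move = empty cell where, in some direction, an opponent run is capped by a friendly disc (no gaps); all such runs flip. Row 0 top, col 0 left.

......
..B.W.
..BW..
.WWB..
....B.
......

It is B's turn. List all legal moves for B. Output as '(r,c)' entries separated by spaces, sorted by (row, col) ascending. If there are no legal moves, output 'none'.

(0,3): no bracket -> illegal
(0,4): no bracket -> illegal
(0,5): no bracket -> illegal
(1,3): flips 1 -> legal
(1,5): no bracket -> illegal
(2,0): no bracket -> illegal
(2,1): no bracket -> illegal
(2,4): flips 1 -> legal
(2,5): no bracket -> illegal
(3,0): flips 2 -> legal
(3,4): flips 1 -> legal
(4,0): flips 1 -> legal
(4,1): no bracket -> illegal
(4,2): flips 1 -> legal
(4,3): no bracket -> illegal

Answer: (1,3) (2,4) (3,0) (3,4) (4,0) (4,2)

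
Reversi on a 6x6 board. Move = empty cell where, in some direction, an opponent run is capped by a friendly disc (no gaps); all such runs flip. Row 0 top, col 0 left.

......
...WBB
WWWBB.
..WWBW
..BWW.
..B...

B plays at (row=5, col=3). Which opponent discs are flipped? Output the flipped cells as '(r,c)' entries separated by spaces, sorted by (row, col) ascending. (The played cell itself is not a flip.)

Answer: (3,3) (4,3)

Derivation:
Dir NW: first cell 'B' (not opp) -> no flip
Dir N: opp run (4,3) (3,3) capped by B -> flip
Dir NE: opp run (4,4) (3,5), next=edge -> no flip
Dir W: first cell 'B' (not opp) -> no flip
Dir E: first cell '.' (not opp) -> no flip
Dir SW: edge -> no flip
Dir S: edge -> no flip
Dir SE: edge -> no flip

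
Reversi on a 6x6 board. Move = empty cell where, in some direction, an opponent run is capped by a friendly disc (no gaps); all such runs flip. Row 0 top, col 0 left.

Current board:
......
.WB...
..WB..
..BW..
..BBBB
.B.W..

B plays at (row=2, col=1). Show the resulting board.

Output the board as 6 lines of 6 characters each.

Place B at (2,1); scan 8 dirs for brackets.
Dir NW: first cell '.' (not opp) -> no flip
Dir N: opp run (1,1), next='.' -> no flip
Dir NE: first cell 'B' (not opp) -> no flip
Dir W: first cell '.' (not opp) -> no flip
Dir E: opp run (2,2) capped by B -> flip
Dir SW: first cell '.' (not opp) -> no flip
Dir S: first cell '.' (not opp) -> no flip
Dir SE: first cell 'B' (not opp) -> no flip
All flips: (2,2)

Answer: ......
.WB...
.BBB..
..BW..
..BBBB
.B.W..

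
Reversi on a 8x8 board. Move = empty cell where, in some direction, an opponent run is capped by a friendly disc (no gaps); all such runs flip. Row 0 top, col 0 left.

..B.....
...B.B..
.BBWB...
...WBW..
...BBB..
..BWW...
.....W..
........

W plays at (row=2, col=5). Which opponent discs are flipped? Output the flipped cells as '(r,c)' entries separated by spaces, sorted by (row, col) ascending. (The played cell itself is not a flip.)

Dir NW: first cell '.' (not opp) -> no flip
Dir N: opp run (1,5), next='.' -> no flip
Dir NE: first cell '.' (not opp) -> no flip
Dir W: opp run (2,4) capped by W -> flip
Dir E: first cell '.' (not opp) -> no flip
Dir SW: opp run (3,4) (4,3) (5,2), next='.' -> no flip
Dir S: first cell 'W' (not opp) -> no flip
Dir SE: first cell '.' (not opp) -> no flip

Answer: (2,4)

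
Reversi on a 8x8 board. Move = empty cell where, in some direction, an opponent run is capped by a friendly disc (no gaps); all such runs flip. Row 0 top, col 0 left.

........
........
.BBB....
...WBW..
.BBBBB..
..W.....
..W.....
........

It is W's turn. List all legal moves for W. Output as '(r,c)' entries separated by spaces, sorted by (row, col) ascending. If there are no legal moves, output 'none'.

Answer: (1,1) (1,3) (2,5) (3,0) (3,2) (5,1) (5,3) (5,5)

Derivation:
(1,0): no bracket -> illegal
(1,1): flips 1 -> legal
(1,2): no bracket -> illegal
(1,3): flips 1 -> legal
(1,4): no bracket -> illegal
(2,0): no bracket -> illegal
(2,4): no bracket -> illegal
(2,5): flips 2 -> legal
(3,0): flips 1 -> legal
(3,1): no bracket -> illegal
(3,2): flips 1 -> legal
(3,6): no bracket -> illegal
(4,0): no bracket -> illegal
(4,6): no bracket -> illegal
(5,0): no bracket -> illegal
(5,1): flips 1 -> legal
(5,3): flips 2 -> legal
(5,4): no bracket -> illegal
(5,5): flips 2 -> legal
(5,6): no bracket -> illegal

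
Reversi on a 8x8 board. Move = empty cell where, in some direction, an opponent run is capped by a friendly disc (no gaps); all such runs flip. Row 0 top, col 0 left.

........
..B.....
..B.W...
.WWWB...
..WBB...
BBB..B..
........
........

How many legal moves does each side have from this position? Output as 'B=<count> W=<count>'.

-- B to move --
(1,3): no bracket -> illegal
(1,4): flips 1 -> legal
(1,5): flips 3 -> legal
(2,0): no bracket -> illegal
(2,1): flips 1 -> legal
(2,3): flips 1 -> legal
(2,5): no bracket -> illegal
(3,0): flips 3 -> legal
(3,5): no bracket -> illegal
(4,0): flips 1 -> legal
(4,1): flips 1 -> legal
(5,3): no bracket -> illegal
B mobility = 7
-- W to move --
(0,1): no bracket -> illegal
(0,2): flips 2 -> legal
(0,3): no bracket -> illegal
(1,1): flips 1 -> legal
(1,3): flips 1 -> legal
(2,1): no bracket -> illegal
(2,3): no bracket -> illegal
(2,5): no bracket -> illegal
(3,5): flips 1 -> legal
(4,0): no bracket -> illegal
(4,1): no bracket -> illegal
(4,5): flips 2 -> legal
(4,6): no bracket -> illegal
(5,3): flips 1 -> legal
(5,4): flips 3 -> legal
(5,6): no bracket -> illegal
(6,0): flips 1 -> legal
(6,1): no bracket -> illegal
(6,2): flips 1 -> legal
(6,3): no bracket -> illegal
(6,4): no bracket -> illegal
(6,5): no bracket -> illegal
(6,6): flips 2 -> legal
W mobility = 10

Answer: B=7 W=10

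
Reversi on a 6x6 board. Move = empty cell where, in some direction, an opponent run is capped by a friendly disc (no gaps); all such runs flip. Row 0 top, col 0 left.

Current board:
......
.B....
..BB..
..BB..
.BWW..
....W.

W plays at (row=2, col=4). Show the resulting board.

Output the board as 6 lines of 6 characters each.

Place W at (2,4); scan 8 dirs for brackets.
Dir NW: first cell '.' (not opp) -> no flip
Dir N: first cell '.' (not opp) -> no flip
Dir NE: first cell '.' (not opp) -> no flip
Dir W: opp run (2,3) (2,2), next='.' -> no flip
Dir E: first cell '.' (not opp) -> no flip
Dir SW: opp run (3,3) capped by W -> flip
Dir S: first cell '.' (not opp) -> no flip
Dir SE: first cell '.' (not opp) -> no flip
All flips: (3,3)

Answer: ......
.B....
..BBW.
..BW..
.BWW..
....W.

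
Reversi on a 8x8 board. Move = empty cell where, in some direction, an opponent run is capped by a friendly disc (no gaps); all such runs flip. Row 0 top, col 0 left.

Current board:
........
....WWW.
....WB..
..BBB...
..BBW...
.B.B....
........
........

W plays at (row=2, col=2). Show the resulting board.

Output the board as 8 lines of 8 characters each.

Answer: ........
....WWW.
..W.WB..
..BWB...
..BBW...
.B.B....
........
........

Derivation:
Place W at (2,2); scan 8 dirs for brackets.
Dir NW: first cell '.' (not opp) -> no flip
Dir N: first cell '.' (not opp) -> no flip
Dir NE: first cell '.' (not opp) -> no flip
Dir W: first cell '.' (not opp) -> no flip
Dir E: first cell '.' (not opp) -> no flip
Dir SW: first cell '.' (not opp) -> no flip
Dir S: opp run (3,2) (4,2), next='.' -> no flip
Dir SE: opp run (3,3) capped by W -> flip
All flips: (3,3)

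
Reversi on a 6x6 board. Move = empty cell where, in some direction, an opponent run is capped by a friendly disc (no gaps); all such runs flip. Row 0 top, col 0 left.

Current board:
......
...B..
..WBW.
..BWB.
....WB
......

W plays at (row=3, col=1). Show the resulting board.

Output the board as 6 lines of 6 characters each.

Answer: ......
...B..
..WBW.
.WWWB.
....WB
......

Derivation:
Place W at (3,1); scan 8 dirs for brackets.
Dir NW: first cell '.' (not opp) -> no flip
Dir N: first cell '.' (not opp) -> no flip
Dir NE: first cell 'W' (not opp) -> no flip
Dir W: first cell '.' (not opp) -> no flip
Dir E: opp run (3,2) capped by W -> flip
Dir SW: first cell '.' (not opp) -> no flip
Dir S: first cell '.' (not opp) -> no flip
Dir SE: first cell '.' (not opp) -> no flip
All flips: (3,2)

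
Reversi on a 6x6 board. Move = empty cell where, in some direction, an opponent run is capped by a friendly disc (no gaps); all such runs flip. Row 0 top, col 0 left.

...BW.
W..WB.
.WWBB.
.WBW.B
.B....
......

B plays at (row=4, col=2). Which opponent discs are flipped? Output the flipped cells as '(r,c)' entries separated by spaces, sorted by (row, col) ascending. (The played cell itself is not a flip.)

Answer: (3,3)

Derivation:
Dir NW: opp run (3,1), next='.' -> no flip
Dir N: first cell 'B' (not opp) -> no flip
Dir NE: opp run (3,3) capped by B -> flip
Dir W: first cell 'B' (not opp) -> no flip
Dir E: first cell '.' (not opp) -> no flip
Dir SW: first cell '.' (not opp) -> no flip
Dir S: first cell '.' (not opp) -> no flip
Dir SE: first cell '.' (not opp) -> no flip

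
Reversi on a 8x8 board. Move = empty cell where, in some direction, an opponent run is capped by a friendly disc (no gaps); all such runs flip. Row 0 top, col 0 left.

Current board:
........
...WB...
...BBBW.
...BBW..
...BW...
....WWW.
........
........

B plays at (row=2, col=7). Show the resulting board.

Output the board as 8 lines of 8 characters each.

Answer: ........
...WB...
...BBBBB
...BBW..
...BW...
....WWW.
........
........

Derivation:
Place B at (2,7); scan 8 dirs for brackets.
Dir NW: first cell '.' (not opp) -> no flip
Dir N: first cell '.' (not opp) -> no flip
Dir NE: edge -> no flip
Dir W: opp run (2,6) capped by B -> flip
Dir E: edge -> no flip
Dir SW: first cell '.' (not opp) -> no flip
Dir S: first cell '.' (not opp) -> no flip
Dir SE: edge -> no flip
All flips: (2,6)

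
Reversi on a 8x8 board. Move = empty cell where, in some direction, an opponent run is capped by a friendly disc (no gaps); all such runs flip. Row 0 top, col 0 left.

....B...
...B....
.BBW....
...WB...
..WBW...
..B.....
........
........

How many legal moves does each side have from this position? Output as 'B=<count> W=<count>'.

-- B to move --
(1,2): flips 1 -> legal
(1,4): no bracket -> illegal
(2,4): flips 1 -> legal
(3,1): no bracket -> illegal
(3,2): flips 2 -> legal
(3,5): no bracket -> illegal
(4,1): flips 1 -> legal
(4,5): flips 1 -> legal
(5,1): no bracket -> illegal
(5,3): no bracket -> illegal
(5,4): flips 1 -> legal
(5,5): flips 2 -> legal
B mobility = 7
-- W to move --
(0,2): no bracket -> illegal
(0,3): flips 1 -> legal
(0,5): no bracket -> illegal
(1,0): no bracket -> illegal
(1,1): flips 1 -> legal
(1,2): no bracket -> illegal
(1,4): no bracket -> illegal
(1,5): no bracket -> illegal
(2,0): flips 2 -> legal
(2,4): flips 1 -> legal
(2,5): no bracket -> illegal
(3,0): no bracket -> illegal
(3,1): no bracket -> illegal
(3,2): no bracket -> illegal
(3,5): flips 1 -> legal
(4,1): no bracket -> illegal
(4,5): flips 1 -> legal
(5,1): no bracket -> illegal
(5,3): flips 1 -> legal
(5,4): no bracket -> illegal
(6,1): no bracket -> illegal
(6,2): flips 1 -> legal
(6,3): no bracket -> illegal
W mobility = 8

Answer: B=7 W=8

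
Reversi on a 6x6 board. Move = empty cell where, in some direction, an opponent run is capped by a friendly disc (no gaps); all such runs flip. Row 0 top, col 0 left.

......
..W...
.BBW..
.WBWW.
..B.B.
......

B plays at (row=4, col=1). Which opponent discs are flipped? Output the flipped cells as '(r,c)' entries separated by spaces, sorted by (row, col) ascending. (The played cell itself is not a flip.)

Answer: (3,1)

Derivation:
Dir NW: first cell '.' (not opp) -> no flip
Dir N: opp run (3,1) capped by B -> flip
Dir NE: first cell 'B' (not opp) -> no flip
Dir W: first cell '.' (not opp) -> no flip
Dir E: first cell 'B' (not opp) -> no flip
Dir SW: first cell '.' (not opp) -> no flip
Dir S: first cell '.' (not opp) -> no flip
Dir SE: first cell '.' (not opp) -> no flip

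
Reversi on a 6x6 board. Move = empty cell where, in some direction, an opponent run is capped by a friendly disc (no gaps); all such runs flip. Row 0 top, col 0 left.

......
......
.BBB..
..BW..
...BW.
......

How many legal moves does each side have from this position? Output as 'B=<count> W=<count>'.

-- B to move --
(2,4): no bracket -> illegal
(3,4): flips 1 -> legal
(3,5): no bracket -> illegal
(4,2): no bracket -> illegal
(4,5): flips 1 -> legal
(5,3): no bracket -> illegal
(5,4): no bracket -> illegal
(5,5): flips 2 -> legal
B mobility = 3
-- W to move --
(1,0): no bracket -> illegal
(1,1): flips 1 -> legal
(1,2): no bracket -> illegal
(1,3): flips 1 -> legal
(1,4): no bracket -> illegal
(2,0): no bracket -> illegal
(2,4): no bracket -> illegal
(3,0): no bracket -> illegal
(3,1): flips 1 -> legal
(3,4): no bracket -> illegal
(4,1): no bracket -> illegal
(4,2): flips 1 -> legal
(5,2): no bracket -> illegal
(5,3): flips 1 -> legal
(5,4): no bracket -> illegal
W mobility = 5

Answer: B=3 W=5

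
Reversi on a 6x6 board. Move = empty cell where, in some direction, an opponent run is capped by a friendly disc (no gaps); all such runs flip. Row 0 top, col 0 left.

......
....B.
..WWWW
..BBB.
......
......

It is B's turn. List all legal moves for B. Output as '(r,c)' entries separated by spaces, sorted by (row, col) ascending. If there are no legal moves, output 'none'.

(1,1): flips 1 -> legal
(1,2): flips 2 -> legal
(1,3): flips 1 -> legal
(1,5): flips 1 -> legal
(2,1): no bracket -> illegal
(3,1): no bracket -> illegal
(3,5): no bracket -> illegal

Answer: (1,1) (1,2) (1,3) (1,5)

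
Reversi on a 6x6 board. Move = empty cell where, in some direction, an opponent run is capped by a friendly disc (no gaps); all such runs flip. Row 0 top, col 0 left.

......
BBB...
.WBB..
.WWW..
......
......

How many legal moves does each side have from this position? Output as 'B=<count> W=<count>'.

Answer: B=7 W=7

Derivation:
-- B to move --
(2,0): flips 1 -> legal
(2,4): no bracket -> illegal
(3,0): flips 1 -> legal
(3,4): no bracket -> illegal
(4,0): flips 1 -> legal
(4,1): flips 3 -> legal
(4,2): flips 1 -> legal
(4,3): flips 3 -> legal
(4,4): flips 1 -> legal
B mobility = 7
-- W to move --
(0,0): flips 2 -> legal
(0,1): flips 1 -> legal
(0,2): flips 2 -> legal
(0,3): flips 1 -> legal
(1,3): flips 2 -> legal
(1,4): flips 1 -> legal
(2,0): no bracket -> illegal
(2,4): flips 2 -> legal
(3,4): no bracket -> illegal
W mobility = 7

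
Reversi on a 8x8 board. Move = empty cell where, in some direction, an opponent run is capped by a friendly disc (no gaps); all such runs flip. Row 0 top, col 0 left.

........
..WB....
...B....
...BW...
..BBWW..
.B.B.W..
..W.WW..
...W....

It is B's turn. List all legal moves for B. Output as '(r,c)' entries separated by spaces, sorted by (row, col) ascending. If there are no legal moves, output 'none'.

(0,1): flips 1 -> legal
(0,2): no bracket -> illegal
(0,3): no bracket -> illegal
(1,1): flips 1 -> legal
(2,1): no bracket -> illegal
(2,2): no bracket -> illegal
(2,4): no bracket -> illegal
(2,5): flips 1 -> legal
(3,5): flips 2 -> legal
(3,6): no bracket -> illegal
(4,6): flips 2 -> legal
(5,2): no bracket -> illegal
(5,4): no bracket -> illegal
(5,6): flips 2 -> legal
(6,1): no bracket -> illegal
(6,3): no bracket -> illegal
(6,6): flips 2 -> legal
(7,1): flips 1 -> legal
(7,2): no bracket -> illegal
(7,4): no bracket -> illegal
(7,5): flips 1 -> legal
(7,6): no bracket -> illegal

Answer: (0,1) (1,1) (2,5) (3,5) (4,6) (5,6) (6,6) (7,1) (7,5)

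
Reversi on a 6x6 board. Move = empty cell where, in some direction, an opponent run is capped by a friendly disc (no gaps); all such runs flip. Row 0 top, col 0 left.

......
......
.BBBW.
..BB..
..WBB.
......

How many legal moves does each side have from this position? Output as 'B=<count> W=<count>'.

Answer: B=5 W=3

Derivation:
-- B to move --
(1,3): no bracket -> illegal
(1,4): no bracket -> illegal
(1,5): flips 1 -> legal
(2,5): flips 1 -> legal
(3,1): no bracket -> illegal
(3,4): no bracket -> illegal
(3,5): no bracket -> illegal
(4,1): flips 1 -> legal
(5,1): flips 1 -> legal
(5,2): flips 1 -> legal
(5,3): no bracket -> illegal
B mobility = 5
-- W to move --
(1,0): no bracket -> illegal
(1,1): no bracket -> illegal
(1,2): flips 2 -> legal
(1,3): no bracket -> illegal
(1,4): no bracket -> illegal
(2,0): flips 3 -> legal
(3,0): no bracket -> illegal
(3,1): no bracket -> illegal
(3,4): no bracket -> illegal
(3,5): no bracket -> illegal
(4,1): no bracket -> illegal
(4,5): flips 2 -> legal
(5,2): no bracket -> illegal
(5,3): no bracket -> illegal
(5,4): no bracket -> illegal
(5,5): no bracket -> illegal
W mobility = 3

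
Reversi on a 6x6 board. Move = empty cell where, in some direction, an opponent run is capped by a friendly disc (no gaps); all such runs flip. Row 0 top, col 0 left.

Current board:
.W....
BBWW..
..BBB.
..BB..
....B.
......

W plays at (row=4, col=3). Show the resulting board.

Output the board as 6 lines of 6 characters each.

Answer: .W....
BBWW..
..BWB.
..BW..
...WB.
......

Derivation:
Place W at (4,3); scan 8 dirs for brackets.
Dir NW: opp run (3,2), next='.' -> no flip
Dir N: opp run (3,3) (2,3) capped by W -> flip
Dir NE: first cell '.' (not opp) -> no flip
Dir W: first cell '.' (not opp) -> no flip
Dir E: opp run (4,4), next='.' -> no flip
Dir SW: first cell '.' (not opp) -> no flip
Dir S: first cell '.' (not opp) -> no flip
Dir SE: first cell '.' (not opp) -> no flip
All flips: (2,3) (3,3)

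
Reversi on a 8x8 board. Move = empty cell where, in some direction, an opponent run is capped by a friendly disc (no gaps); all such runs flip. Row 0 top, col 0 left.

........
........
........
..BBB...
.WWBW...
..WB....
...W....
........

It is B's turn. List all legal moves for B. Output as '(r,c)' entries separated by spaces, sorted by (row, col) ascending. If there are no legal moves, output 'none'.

Answer: (3,1) (3,5) (4,0) (4,5) (5,0) (5,1) (5,4) (5,5) (6,1) (6,2) (7,3)

Derivation:
(3,0): no bracket -> illegal
(3,1): flips 1 -> legal
(3,5): flips 1 -> legal
(4,0): flips 2 -> legal
(4,5): flips 1 -> legal
(5,0): flips 1 -> legal
(5,1): flips 2 -> legal
(5,4): flips 1 -> legal
(5,5): flips 1 -> legal
(6,1): flips 1 -> legal
(6,2): flips 2 -> legal
(6,4): no bracket -> illegal
(7,2): no bracket -> illegal
(7,3): flips 1 -> legal
(7,4): no bracket -> illegal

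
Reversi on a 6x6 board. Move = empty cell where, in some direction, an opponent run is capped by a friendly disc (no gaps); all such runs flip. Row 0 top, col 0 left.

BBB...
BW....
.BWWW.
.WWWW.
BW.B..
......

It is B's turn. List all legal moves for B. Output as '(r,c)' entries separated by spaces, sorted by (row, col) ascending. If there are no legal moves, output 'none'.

(1,2): flips 1 -> legal
(1,3): flips 4 -> legal
(1,4): no bracket -> illegal
(1,5): no bracket -> illegal
(2,0): flips 1 -> legal
(2,5): flips 4 -> legal
(3,0): no bracket -> illegal
(3,5): no bracket -> illegal
(4,2): flips 1 -> legal
(4,4): flips 3 -> legal
(4,5): no bracket -> illegal
(5,0): no bracket -> illegal
(5,1): flips 2 -> legal
(5,2): no bracket -> illegal

Answer: (1,2) (1,3) (2,0) (2,5) (4,2) (4,4) (5,1)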